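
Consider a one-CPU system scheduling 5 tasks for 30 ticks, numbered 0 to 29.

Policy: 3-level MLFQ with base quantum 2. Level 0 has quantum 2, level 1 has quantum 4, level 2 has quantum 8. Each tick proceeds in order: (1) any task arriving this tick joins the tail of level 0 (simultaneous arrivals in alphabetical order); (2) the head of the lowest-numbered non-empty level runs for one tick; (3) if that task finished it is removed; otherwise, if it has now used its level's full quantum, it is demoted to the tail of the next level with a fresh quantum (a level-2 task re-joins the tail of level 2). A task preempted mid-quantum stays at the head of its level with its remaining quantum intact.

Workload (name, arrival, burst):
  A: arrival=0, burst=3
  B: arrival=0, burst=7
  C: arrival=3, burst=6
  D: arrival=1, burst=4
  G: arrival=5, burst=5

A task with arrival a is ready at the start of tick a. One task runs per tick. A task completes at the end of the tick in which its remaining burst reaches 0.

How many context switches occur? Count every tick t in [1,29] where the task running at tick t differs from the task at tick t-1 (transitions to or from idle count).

context switches = 11

t=0: L0/L1/L2 = AB/-/- → run A
t=1: L0/L1/L2 = ABD/-/- → run A
t=2: L0/L1/L2 = BD/A/- → run B
t=3: L0/L1/L2 = BDC/A/- → run B
t=4: L0/L1/L2 = DC/AB/- → run D
t=5: L0/L1/L2 = DCG/AB/- → run D
t=6: L0/L1/L2 = CG/ABD/- → run C
t=7: L0/L1/L2 = CG/ABD/- → run C
t=8: L0/L1/L2 = G/ABDC/- → run G
t=9: L0/L1/L2 = G/ABDC/- → run G
t=10: L0/L1/L2 = -/ABDCG/- → run A
t=11: L0/L1/L2 = -/BDCG/- → run B
t=12: L0/L1/L2 = -/BDCG/- → run B
t=13: L0/L1/L2 = -/BDCG/- → run B
t=14: L0/L1/L2 = -/BDCG/- → run B
t=15: L0/L1/L2 = -/DCG/B → run D
t=16: L0/L1/L2 = -/DCG/B → run D
t=17: L0/L1/L2 = -/CG/B → run C
t=18: L0/L1/L2 = -/CG/B → run C
t=19: L0/L1/L2 = -/CG/B → run C
t=20: L0/L1/L2 = -/CG/B → run C
t=21: L0/L1/L2 = -/G/B → run G
t=22: L0/L1/L2 = -/G/B → run G
t=23: L0/L1/L2 = -/G/B → run G
t=24: L0/L1/L2 = -/-/B → run B
t=25: (idle)
t=26: (idle)
t=27: (idle)
t=28: (idle)
t=29: (idle)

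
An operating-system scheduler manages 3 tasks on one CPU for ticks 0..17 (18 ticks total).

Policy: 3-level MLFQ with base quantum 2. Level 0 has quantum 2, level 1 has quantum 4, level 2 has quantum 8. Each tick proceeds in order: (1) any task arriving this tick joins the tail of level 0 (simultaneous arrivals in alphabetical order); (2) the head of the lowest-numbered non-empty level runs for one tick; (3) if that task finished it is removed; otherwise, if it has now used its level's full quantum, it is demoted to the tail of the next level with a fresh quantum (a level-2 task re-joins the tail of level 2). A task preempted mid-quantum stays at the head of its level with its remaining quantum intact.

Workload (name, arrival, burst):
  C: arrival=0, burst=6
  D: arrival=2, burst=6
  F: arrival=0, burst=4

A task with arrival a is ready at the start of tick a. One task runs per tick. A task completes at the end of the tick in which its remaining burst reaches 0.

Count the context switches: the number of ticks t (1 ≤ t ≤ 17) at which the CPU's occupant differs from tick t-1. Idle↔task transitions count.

t=0: L0/L1/L2 = CF/-/- → run C
t=1: L0/L1/L2 = CF/-/- → run C
t=2: L0/L1/L2 = FD/C/- → run F
t=3: L0/L1/L2 = FD/C/- → run F
t=4: L0/L1/L2 = D/CF/- → run D
t=5: L0/L1/L2 = D/CF/- → run D
t=6: L0/L1/L2 = -/CFD/- → run C
t=7: L0/L1/L2 = -/CFD/- → run C
t=8: L0/L1/L2 = -/CFD/- → run C
t=9: L0/L1/L2 = -/CFD/- → run C
t=10: L0/L1/L2 = -/FD/- → run F
t=11: L0/L1/L2 = -/FD/- → run F
t=12: L0/L1/L2 = -/D/- → run D
t=13: L0/L1/L2 = -/D/- → run D
t=14: L0/L1/L2 = -/D/- → run D
t=15: L0/L1/L2 = -/D/- → run D
t=16: (idle)
t=17: (idle)

context switches = 6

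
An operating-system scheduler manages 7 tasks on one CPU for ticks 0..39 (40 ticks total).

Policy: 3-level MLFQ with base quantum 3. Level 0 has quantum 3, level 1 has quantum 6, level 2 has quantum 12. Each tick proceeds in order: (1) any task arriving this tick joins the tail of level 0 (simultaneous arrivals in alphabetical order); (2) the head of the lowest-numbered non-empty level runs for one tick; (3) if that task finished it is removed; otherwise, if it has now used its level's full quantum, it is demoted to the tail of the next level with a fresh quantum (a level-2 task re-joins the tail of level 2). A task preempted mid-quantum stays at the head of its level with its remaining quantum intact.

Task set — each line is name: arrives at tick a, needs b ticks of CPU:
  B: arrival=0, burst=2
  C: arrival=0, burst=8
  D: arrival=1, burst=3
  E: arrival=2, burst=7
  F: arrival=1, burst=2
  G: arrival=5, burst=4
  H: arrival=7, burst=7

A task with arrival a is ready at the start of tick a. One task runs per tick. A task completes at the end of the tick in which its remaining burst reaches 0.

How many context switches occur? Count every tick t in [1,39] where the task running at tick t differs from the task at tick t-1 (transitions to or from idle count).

context switches = 11

t=0: L0/L1/L2 = BC/-/- → run B
t=1: L0/L1/L2 = BCDF/-/- → run B
t=2: L0/L1/L2 = CDFE/-/- → run C
t=3: L0/L1/L2 = CDFE/-/- → run C
t=4: L0/L1/L2 = CDFE/-/- → run C
t=5: L0/L1/L2 = DFEG/C/- → run D
t=6: L0/L1/L2 = DFEG/C/- → run D
t=7: L0/L1/L2 = DFEGH/C/- → run D
t=8: L0/L1/L2 = FEGH/C/- → run F
t=9: L0/L1/L2 = FEGH/C/- → run F
t=10: L0/L1/L2 = EGH/C/- → run E
t=11: L0/L1/L2 = EGH/C/- → run E
t=12: L0/L1/L2 = EGH/C/- → run E
t=13: L0/L1/L2 = GH/CE/- → run G
t=14: L0/L1/L2 = GH/CE/- → run G
t=15: L0/L1/L2 = GH/CE/- → run G
t=16: L0/L1/L2 = H/CEG/- → run H
t=17: L0/L1/L2 = H/CEG/- → run H
t=18: L0/L1/L2 = H/CEG/- → run H
t=19: L0/L1/L2 = -/CEGH/- → run C
t=20: L0/L1/L2 = -/CEGH/- → run C
t=21: L0/L1/L2 = -/CEGH/- → run C
t=22: L0/L1/L2 = -/CEGH/- → run C
t=23: L0/L1/L2 = -/CEGH/- → run C
t=24: L0/L1/L2 = -/EGH/- → run E
t=25: L0/L1/L2 = -/EGH/- → run E
t=26: L0/L1/L2 = -/EGH/- → run E
t=27: L0/L1/L2 = -/EGH/- → run E
t=28: L0/L1/L2 = -/GH/- → run G
t=29: L0/L1/L2 = -/H/- → run H
t=30: L0/L1/L2 = -/H/- → run H
t=31: L0/L1/L2 = -/H/- → run H
t=32: L0/L1/L2 = -/H/- → run H
t=33: (idle)
t=34: (idle)
t=35: (idle)
t=36: (idle)
t=37: (idle)
t=38: (idle)
t=39: (idle)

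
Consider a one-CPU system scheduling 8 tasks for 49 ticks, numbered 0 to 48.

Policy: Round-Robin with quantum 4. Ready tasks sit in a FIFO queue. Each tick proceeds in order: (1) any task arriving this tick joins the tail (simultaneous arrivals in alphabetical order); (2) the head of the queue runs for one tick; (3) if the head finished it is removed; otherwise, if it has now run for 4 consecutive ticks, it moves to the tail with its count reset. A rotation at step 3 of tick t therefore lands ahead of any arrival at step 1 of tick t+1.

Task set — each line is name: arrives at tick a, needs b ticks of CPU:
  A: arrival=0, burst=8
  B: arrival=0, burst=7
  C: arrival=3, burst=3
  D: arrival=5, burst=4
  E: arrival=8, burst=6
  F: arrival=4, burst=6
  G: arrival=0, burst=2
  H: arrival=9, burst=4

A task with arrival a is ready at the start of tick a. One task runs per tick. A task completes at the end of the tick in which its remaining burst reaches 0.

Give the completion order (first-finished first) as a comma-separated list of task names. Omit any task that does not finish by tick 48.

t=0: queue=[A,B,G] q_used=0 → run A
t=1: queue=[A,B,G] q_used=1 → run A
t=2: queue=[A,B,G] q_used=2 → run A
t=3: queue=[A,B,G,C] q_used=3 → run A
t=4: queue=[B,G,C,A,F] q_used=0 → run B
t=5: queue=[B,G,C,A,F,D] q_used=1 → run B
t=6: queue=[B,G,C,A,F,D] q_used=2 → run B
t=7: queue=[B,G,C,A,F,D] q_used=3 → run B
t=8: queue=[G,C,A,F,D,B,E] q_used=0 → run G
t=9: queue=[G,C,A,F,D,B,E,H] q_used=1 → run G
t=10: queue=[C,A,F,D,B,E,H] q_used=0 → run C
t=11: queue=[C,A,F,D,B,E,H] q_used=1 → run C
t=12: queue=[C,A,F,D,B,E,H] q_used=2 → run C
t=13: queue=[A,F,D,B,E,H] q_used=0 → run A
t=14: queue=[A,F,D,B,E,H] q_used=1 → run A
t=15: queue=[A,F,D,B,E,H] q_used=2 → run A
t=16: queue=[A,F,D,B,E,H] q_used=3 → run A
t=17: queue=[F,D,B,E,H] q_used=0 → run F
t=18: queue=[F,D,B,E,H] q_used=1 → run F
t=19: queue=[F,D,B,E,H] q_used=2 → run F
t=20: queue=[F,D,B,E,H] q_used=3 → run F
t=21: queue=[D,B,E,H,F] q_used=0 → run D
t=22: queue=[D,B,E,H,F] q_used=1 → run D
t=23: queue=[D,B,E,H,F] q_used=2 → run D
t=24: queue=[D,B,E,H,F] q_used=3 → run D
t=25: queue=[B,E,H,F] q_used=0 → run B
t=26: queue=[B,E,H,F] q_used=1 → run B
t=27: queue=[B,E,H,F] q_used=2 → run B
t=28: queue=[E,H,F] q_used=0 → run E
t=29: queue=[E,H,F] q_used=1 → run E
t=30: queue=[E,H,F] q_used=2 → run E
t=31: queue=[E,H,F] q_used=3 → run E
t=32: queue=[H,F,E] q_used=0 → run H
t=33: queue=[H,F,E] q_used=1 → run H
t=34: queue=[H,F,E] q_used=2 → run H
t=35: queue=[H,F,E] q_used=3 → run H
t=36: queue=[F,E] q_used=0 → run F
t=37: queue=[F,E] q_used=1 → run F
t=38: queue=[E] q_used=0 → run E
t=39: queue=[E] q_used=1 → run E
t=40: (idle)
t=41: (idle)
t=42: (idle)
t=43: (idle)
t=44: (idle)
t=45: (idle)
t=46: (idle)
t=47: (idle)
t=48: (idle)

completion order = G, C, A, D, B, H, F, E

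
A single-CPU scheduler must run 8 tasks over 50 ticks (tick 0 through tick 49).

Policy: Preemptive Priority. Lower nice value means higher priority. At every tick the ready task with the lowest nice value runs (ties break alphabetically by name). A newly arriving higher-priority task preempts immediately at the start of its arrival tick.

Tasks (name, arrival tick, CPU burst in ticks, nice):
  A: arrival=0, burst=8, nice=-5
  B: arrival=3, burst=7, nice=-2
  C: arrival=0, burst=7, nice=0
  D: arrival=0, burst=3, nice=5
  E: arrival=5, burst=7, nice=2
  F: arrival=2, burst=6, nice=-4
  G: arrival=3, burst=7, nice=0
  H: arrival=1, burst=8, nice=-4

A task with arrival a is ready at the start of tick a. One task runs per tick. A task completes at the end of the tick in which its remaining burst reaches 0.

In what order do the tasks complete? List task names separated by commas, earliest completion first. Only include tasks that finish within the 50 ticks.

completion order = A, F, H, B, C, G, E

t=0: ready={A,C,D} → run A
t=1: ready={A,C,D,H} → run A
t=2: ready={A,C,D,F,H} → run A
t=3: ready={A,B,C,D,F,G,H} → run A
t=4: ready={A,B,C,D,F,G,H} → run A
t=5: ready={A,B,C,D,E,F,G,H} → run A
t=6: ready={A,B,C,D,E,F,G,H} → run A
t=7: ready={A,B,C,D,E,F,G,H} → run A
t=8: ready={B,C,D,E,F,G,H} → run F
t=9: ready={B,C,D,E,F,G,H} → run F
t=10: ready={B,C,D,E,F,G,H} → run F
t=11: ready={B,C,D,E,F,G,H} → run F
t=12: ready={B,C,D,E,F,G,H} → run F
t=13: ready={B,C,D,E,F,G,H} → run F
t=14: ready={B,C,D,E,G,H} → run H
t=15: ready={B,C,D,E,G,H} → run H
t=16: ready={B,C,D,E,G,H} → run H
t=17: ready={B,C,D,E,G,H} → run H
t=18: ready={B,C,D,E,G,H} → run H
t=19: ready={B,C,D,E,G,H} → run H
t=20: ready={B,C,D,E,G,H} → run H
t=21: ready={B,C,D,E,G,H} → run H
t=22: ready={B,C,D,E,G} → run B
t=23: ready={B,C,D,E,G} → run B
t=24: ready={B,C,D,E,G} → run B
t=25: ready={B,C,D,E,G} → run B
t=26: ready={B,C,D,E,G} → run B
t=27: ready={B,C,D,E,G} → run B
t=28: ready={B,C,D,E,G} → run B
t=29: ready={C,D,E,G} → run C
t=30: ready={C,D,E,G} → run C
t=31: ready={C,D,E,G} → run C
t=32: ready={C,D,E,G} → run C
t=33: ready={C,D,E,G} → run C
t=34: ready={C,D,E,G} → run C
t=35: ready={C,D,E,G} → run C
t=36: ready={D,E,G} → run G
t=37: ready={D,E,G} → run G
t=38: ready={D,E,G} → run G
t=39: ready={D,E,G} → run G
t=40: ready={D,E,G} → run G
t=41: ready={D,E,G} → run G
t=42: ready={D,E,G} → run G
t=43: ready={D,E} → run E
t=44: ready={D,E} → run E
t=45: ready={D,E} → run E
t=46: ready={D,E} → run E
t=47: ready={D,E} → run E
t=48: ready={D,E} → run E
t=49: ready={D,E} → run E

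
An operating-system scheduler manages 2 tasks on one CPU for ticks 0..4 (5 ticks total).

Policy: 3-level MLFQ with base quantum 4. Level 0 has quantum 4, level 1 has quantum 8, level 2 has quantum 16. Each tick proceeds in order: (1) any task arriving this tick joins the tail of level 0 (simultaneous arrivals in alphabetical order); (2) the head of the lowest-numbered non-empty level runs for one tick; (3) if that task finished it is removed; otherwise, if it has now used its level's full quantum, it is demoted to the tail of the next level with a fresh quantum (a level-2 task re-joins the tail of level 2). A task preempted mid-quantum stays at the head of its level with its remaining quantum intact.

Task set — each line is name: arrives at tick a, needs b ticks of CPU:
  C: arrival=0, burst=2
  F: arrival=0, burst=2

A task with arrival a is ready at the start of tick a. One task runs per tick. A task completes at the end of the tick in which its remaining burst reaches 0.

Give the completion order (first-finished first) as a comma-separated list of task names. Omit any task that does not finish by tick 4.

completion order = C, F

t=0: L0/L1/L2 = CF/-/- → run C
t=1: L0/L1/L2 = CF/-/- → run C
t=2: L0/L1/L2 = F/-/- → run F
t=3: L0/L1/L2 = F/-/- → run F
t=4: (idle)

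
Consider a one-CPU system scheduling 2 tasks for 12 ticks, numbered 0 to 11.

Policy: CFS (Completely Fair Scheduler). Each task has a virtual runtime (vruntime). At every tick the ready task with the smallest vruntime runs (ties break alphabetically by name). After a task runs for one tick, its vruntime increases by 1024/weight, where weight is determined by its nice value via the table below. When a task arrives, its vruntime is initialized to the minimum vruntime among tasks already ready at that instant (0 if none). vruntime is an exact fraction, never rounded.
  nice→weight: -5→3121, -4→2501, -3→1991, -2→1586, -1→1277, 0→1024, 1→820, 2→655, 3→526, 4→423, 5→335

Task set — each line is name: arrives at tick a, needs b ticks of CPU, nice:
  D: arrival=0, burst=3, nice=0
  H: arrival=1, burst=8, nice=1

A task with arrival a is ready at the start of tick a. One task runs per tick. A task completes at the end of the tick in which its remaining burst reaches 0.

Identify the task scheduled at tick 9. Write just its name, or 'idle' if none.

running at tick 9 = H

t=0: vr[D=0] → run D
t=1: vr[D=1 H=1] → run D
t=2: vr[D=2 H=1] → run H
t=3: vr[D=2 H=461/205] → run D
t=4: vr[H=461/205] → run H
t=5: vr[H=717/205] → run H
t=6: vr[H=973/205] → run H
t=7: vr[H=1229/205] → run H
t=8: vr[H=297/41] → run H
t=9: vr[H=1741/205] → run H
t=10: vr[H=1997/205] → run H
t=11: (idle)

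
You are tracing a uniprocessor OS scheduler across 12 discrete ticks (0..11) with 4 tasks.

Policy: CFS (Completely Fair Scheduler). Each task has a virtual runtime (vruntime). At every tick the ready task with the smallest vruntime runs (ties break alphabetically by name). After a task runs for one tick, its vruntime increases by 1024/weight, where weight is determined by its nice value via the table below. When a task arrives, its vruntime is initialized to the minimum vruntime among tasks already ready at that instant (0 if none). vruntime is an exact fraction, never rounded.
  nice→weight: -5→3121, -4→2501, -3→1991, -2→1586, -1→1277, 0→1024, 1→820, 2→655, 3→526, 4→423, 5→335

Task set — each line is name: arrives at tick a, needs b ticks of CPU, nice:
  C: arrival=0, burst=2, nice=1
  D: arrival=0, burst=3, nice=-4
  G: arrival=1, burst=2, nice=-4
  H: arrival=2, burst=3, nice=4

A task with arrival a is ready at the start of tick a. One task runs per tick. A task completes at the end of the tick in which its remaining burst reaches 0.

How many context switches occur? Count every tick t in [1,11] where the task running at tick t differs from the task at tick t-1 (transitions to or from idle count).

t=0: vr[C=0 D=0] → run C
t=1: vr[C=256/205 D=0 G=0] → run D
t=2: vr[C=256/205 D=1024/2501 G=0 H=0] → run G
t=3: vr[C=256/205 D=1024/2501 G=1024/2501 H=0] → run H
t=4: vr[C=256/205 D=1024/2501 G=1024/2501 H=1024/423] → run D
t=5: vr[C=256/205 D=2048/2501 G=1024/2501 H=1024/423] → run G
t=6: vr[C=256/205 D=2048/2501 H=1024/423] → run D
t=7: vr[C=256/205 H=1024/423] → run C
t=8: vr[H=1024/423] → run H
t=9: vr[H=2048/423] → run H
t=10: (idle)
t=11: (idle)

context switches = 9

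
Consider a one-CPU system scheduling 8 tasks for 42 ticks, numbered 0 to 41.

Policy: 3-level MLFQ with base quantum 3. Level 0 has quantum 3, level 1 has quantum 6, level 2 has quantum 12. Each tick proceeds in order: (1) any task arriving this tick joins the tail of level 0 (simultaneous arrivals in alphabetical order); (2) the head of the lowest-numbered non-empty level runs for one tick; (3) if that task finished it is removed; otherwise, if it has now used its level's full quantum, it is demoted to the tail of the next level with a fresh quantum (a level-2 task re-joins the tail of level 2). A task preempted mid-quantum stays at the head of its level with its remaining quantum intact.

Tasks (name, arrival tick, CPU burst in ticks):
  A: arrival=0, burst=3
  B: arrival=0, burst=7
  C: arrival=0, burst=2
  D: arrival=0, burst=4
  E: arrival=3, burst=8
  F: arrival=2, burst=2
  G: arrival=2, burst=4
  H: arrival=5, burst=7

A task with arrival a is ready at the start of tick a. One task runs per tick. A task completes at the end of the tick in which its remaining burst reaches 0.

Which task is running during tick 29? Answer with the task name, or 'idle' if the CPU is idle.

t=0: L0/L1/L2 = ABCD/-/- → run A
t=1: L0/L1/L2 = ABCD/-/- → run A
t=2: L0/L1/L2 = ABCDFG/-/- → run A
t=3: L0/L1/L2 = BCDFGE/-/- → run B
t=4: L0/L1/L2 = BCDFGE/-/- → run B
t=5: L0/L1/L2 = BCDFGEH/-/- → run B
t=6: L0/L1/L2 = CDFGEH/B/- → run C
t=7: L0/L1/L2 = CDFGEH/B/- → run C
t=8: L0/L1/L2 = DFGEH/B/- → run D
t=9: L0/L1/L2 = DFGEH/B/- → run D
t=10: L0/L1/L2 = DFGEH/B/- → run D
t=11: L0/L1/L2 = FGEH/BD/- → run F
t=12: L0/L1/L2 = FGEH/BD/- → run F
t=13: L0/L1/L2 = GEH/BD/- → run G
t=14: L0/L1/L2 = GEH/BD/- → run G
t=15: L0/L1/L2 = GEH/BD/- → run G
t=16: L0/L1/L2 = EH/BDG/- → run E
t=17: L0/L1/L2 = EH/BDG/- → run E
t=18: L0/L1/L2 = EH/BDG/- → run E
t=19: L0/L1/L2 = H/BDGE/- → run H
t=20: L0/L1/L2 = H/BDGE/- → run H
t=21: L0/L1/L2 = H/BDGE/- → run H
t=22: L0/L1/L2 = -/BDGEH/- → run B
t=23: L0/L1/L2 = -/BDGEH/- → run B
t=24: L0/L1/L2 = -/BDGEH/- → run B
t=25: L0/L1/L2 = -/BDGEH/- → run B
t=26: L0/L1/L2 = -/DGEH/- → run D
t=27: L0/L1/L2 = -/GEH/- → run G
t=28: L0/L1/L2 = -/EH/- → run E
t=29: L0/L1/L2 = -/EH/- → run E
t=30: L0/L1/L2 = -/EH/- → run E
t=31: L0/L1/L2 = -/EH/- → run E
t=32: L0/L1/L2 = -/EH/- → run E
t=33: L0/L1/L2 = -/H/- → run H
t=34: L0/L1/L2 = -/H/- → run H
t=35: L0/L1/L2 = -/H/- → run H
t=36: L0/L1/L2 = -/H/- → run H
t=37: (idle)
t=38: (idle)
t=39: (idle)
t=40: (idle)
t=41: (idle)

running at tick 29 = E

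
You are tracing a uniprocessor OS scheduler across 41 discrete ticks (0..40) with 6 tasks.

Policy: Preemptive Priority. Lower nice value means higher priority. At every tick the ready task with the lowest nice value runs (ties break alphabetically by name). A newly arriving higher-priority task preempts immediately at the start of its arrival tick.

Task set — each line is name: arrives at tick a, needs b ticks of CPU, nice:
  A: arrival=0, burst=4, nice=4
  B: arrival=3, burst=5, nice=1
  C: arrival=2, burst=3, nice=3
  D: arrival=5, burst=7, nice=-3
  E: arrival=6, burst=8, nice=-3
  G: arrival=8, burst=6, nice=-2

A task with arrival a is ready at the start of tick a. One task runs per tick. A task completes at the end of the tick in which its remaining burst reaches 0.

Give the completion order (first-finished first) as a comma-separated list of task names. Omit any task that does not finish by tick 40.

completion order = D, E, G, B, C, A

t=0: ready={A} → run A
t=1: ready={A} → run A
t=2: ready={A,C} → run C
t=3: ready={A,B,C} → run B
t=4: ready={A,B,C} → run B
t=5: ready={A,B,C,D} → run D
t=6: ready={A,B,C,D,E} → run D
t=7: ready={A,B,C,D,E} → run D
t=8: ready={A,B,C,D,E,G} → run D
t=9: ready={A,B,C,D,E,G} → run D
t=10: ready={A,B,C,D,E,G} → run D
t=11: ready={A,B,C,D,E,G} → run D
t=12: ready={A,B,C,E,G} → run E
t=13: ready={A,B,C,E,G} → run E
t=14: ready={A,B,C,E,G} → run E
t=15: ready={A,B,C,E,G} → run E
t=16: ready={A,B,C,E,G} → run E
t=17: ready={A,B,C,E,G} → run E
t=18: ready={A,B,C,E,G} → run E
t=19: ready={A,B,C,E,G} → run E
t=20: ready={A,B,C,G} → run G
t=21: ready={A,B,C,G} → run G
t=22: ready={A,B,C,G} → run G
t=23: ready={A,B,C,G} → run G
t=24: ready={A,B,C,G} → run G
t=25: ready={A,B,C,G} → run G
t=26: ready={A,B,C} → run B
t=27: ready={A,B,C} → run B
t=28: ready={A,B,C} → run B
t=29: ready={A,C} → run C
t=30: ready={A,C} → run C
t=31: ready={A} → run A
t=32: ready={A} → run A
t=33: (idle)
t=34: (idle)
t=35: (idle)
t=36: (idle)
t=37: (idle)
t=38: (idle)
t=39: (idle)
t=40: (idle)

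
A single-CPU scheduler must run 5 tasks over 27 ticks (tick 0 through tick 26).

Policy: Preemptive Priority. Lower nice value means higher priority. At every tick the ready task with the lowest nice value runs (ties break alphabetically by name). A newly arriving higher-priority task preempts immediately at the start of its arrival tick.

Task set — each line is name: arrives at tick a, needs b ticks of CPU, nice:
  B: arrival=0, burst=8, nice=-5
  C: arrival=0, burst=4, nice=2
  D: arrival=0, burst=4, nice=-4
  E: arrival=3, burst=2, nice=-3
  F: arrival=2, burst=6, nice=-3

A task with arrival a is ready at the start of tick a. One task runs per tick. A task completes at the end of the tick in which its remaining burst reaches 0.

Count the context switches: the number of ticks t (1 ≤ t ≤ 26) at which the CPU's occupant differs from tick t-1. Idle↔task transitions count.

t=0: ready={B,C,D} → run B
t=1: ready={B,C,D} → run B
t=2: ready={B,C,D,F} → run B
t=3: ready={B,C,D,E,F} → run B
t=4: ready={B,C,D,E,F} → run B
t=5: ready={B,C,D,E,F} → run B
t=6: ready={B,C,D,E,F} → run B
t=7: ready={B,C,D,E,F} → run B
t=8: ready={C,D,E,F} → run D
t=9: ready={C,D,E,F} → run D
t=10: ready={C,D,E,F} → run D
t=11: ready={C,D,E,F} → run D
t=12: ready={C,E,F} → run E
t=13: ready={C,E,F} → run E
t=14: ready={C,F} → run F
t=15: ready={C,F} → run F
t=16: ready={C,F} → run F
t=17: ready={C,F} → run F
t=18: ready={C,F} → run F
t=19: ready={C,F} → run F
t=20: ready={C} → run C
t=21: ready={C} → run C
t=22: ready={C} → run C
t=23: ready={C} → run C
t=24: (idle)
t=25: (idle)
t=26: (idle)

context switches = 5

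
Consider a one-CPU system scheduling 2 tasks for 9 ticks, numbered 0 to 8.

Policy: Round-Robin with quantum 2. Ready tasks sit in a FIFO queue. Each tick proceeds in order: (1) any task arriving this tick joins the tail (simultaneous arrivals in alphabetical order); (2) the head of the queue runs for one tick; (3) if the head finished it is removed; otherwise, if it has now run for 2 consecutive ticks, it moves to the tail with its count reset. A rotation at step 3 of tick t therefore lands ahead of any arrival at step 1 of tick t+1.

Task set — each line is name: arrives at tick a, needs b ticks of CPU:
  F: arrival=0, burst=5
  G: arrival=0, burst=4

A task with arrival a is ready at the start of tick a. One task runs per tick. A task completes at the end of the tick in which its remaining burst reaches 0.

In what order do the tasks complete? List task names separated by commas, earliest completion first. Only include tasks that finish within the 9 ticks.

completion order = G, F

t=0: queue=[F,G] q_used=0 → run F
t=1: queue=[F,G] q_used=1 → run F
t=2: queue=[G,F] q_used=0 → run G
t=3: queue=[G,F] q_used=1 → run G
t=4: queue=[F,G] q_used=0 → run F
t=5: queue=[F,G] q_used=1 → run F
t=6: queue=[G,F] q_used=0 → run G
t=7: queue=[G,F] q_used=1 → run G
t=8: queue=[F] q_used=0 → run F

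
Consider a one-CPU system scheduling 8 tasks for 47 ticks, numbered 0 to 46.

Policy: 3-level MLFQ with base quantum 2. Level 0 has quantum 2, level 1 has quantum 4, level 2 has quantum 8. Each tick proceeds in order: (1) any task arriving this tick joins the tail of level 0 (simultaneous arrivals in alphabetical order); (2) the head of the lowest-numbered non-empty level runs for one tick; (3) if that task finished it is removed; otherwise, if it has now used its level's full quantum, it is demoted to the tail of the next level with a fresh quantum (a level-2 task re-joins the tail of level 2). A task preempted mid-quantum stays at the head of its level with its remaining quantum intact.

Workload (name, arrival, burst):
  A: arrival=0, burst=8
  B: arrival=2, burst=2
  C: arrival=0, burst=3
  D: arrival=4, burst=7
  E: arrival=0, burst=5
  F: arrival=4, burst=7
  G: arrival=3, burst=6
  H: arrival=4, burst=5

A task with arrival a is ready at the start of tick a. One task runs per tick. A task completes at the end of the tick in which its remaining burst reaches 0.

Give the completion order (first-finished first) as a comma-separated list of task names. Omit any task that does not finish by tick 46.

t=0: L0/L1/L2 = ACE/-/- → run A
t=1: L0/L1/L2 = ACE/-/- → run A
t=2: L0/L1/L2 = CEB/A/- → run C
t=3: L0/L1/L2 = CEBG/A/- → run C
t=4: L0/L1/L2 = EBGDFH/AC/- → run E
t=5: L0/L1/L2 = EBGDFH/AC/- → run E
t=6: L0/L1/L2 = BGDFH/ACE/- → run B
t=7: L0/L1/L2 = BGDFH/ACE/- → run B
t=8: L0/L1/L2 = GDFH/ACE/- → run G
t=9: L0/L1/L2 = GDFH/ACE/- → run G
t=10: L0/L1/L2 = DFH/ACEG/- → run D
t=11: L0/L1/L2 = DFH/ACEG/- → run D
t=12: L0/L1/L2 = FH/ACEGD/- → run F
t=13: L0/L1/L2 = FH/ACEGD/- → run F
t=14: L0/L1/L2 = H/ACEGDF/- → run H
t=15: L0/L1/L2 = H/ACEGDF/- → run H
t=16: L0/L1/L2 = -/ACEGDFH/- → run A
t=17: L0/L1/L2 = -/ACEGDFH/- → run A
t=18: L0/L1/L2 = -/ACEGDFH/- → run A
t=19: L0/L1/L2 = -/ACEGDFH/- → run A
t=20: L0/L1/L2 = -/CEGDFH/A → run C
t=21: L0/L1/L2 = -/EGDFH/A → run E
t=22: L0/L1/L2 = -/EGDFH/A → run E
t=23: L0/L1/L2 = -/EGDFH/A → run E
t=24: L0/L1/L2 = -/GDFH/A → run G
t=25: L0/L1/L2 = -/GDFH/A → run G
t=26: L0/L1/L2 = -/GDFH/A → run G
t=27: L0/L1/L2 = -/GDFH/A → run G
t=28: L0/L1/L2 = -/DFH/A → run D
t=29: L0/L1/L2 = -/DFH/A → run D
t=30: L0/L1/L2 = -/DFH/A → run D
t=31: L0/L1/L2 = -/DFH/A → run D
t=32: L0/L1/L2 = -/FH/AD → run F
t=33: L0/L1/L2 = -/FH/AD → run F
t=34: L0/L1/L2 = -/FH/AD → run F
t=35: L0/L1/L2 = -/FH/AD → run F
t=36: L0/L1/L2 = -/H/ADF → run H
t=37: L0/L1/L2 = -/H/ADF → run H
t=38: L0/L1/L2 = -/H/ADF → run H
t=39: L0/L1/L2 = -/-/ADF → run A
t=40: L0/L1/L2 = -/-/ADF → run A
t=41: L0/L1/L2 = -/-/DF → run D
t=42: L0/L1/L2 = -/-/F → run F
t=43: (idle)
t=44: (idle)
t=45: (idle)
t=46: (idle)

completion order = B, C, E, G, H, A, D, F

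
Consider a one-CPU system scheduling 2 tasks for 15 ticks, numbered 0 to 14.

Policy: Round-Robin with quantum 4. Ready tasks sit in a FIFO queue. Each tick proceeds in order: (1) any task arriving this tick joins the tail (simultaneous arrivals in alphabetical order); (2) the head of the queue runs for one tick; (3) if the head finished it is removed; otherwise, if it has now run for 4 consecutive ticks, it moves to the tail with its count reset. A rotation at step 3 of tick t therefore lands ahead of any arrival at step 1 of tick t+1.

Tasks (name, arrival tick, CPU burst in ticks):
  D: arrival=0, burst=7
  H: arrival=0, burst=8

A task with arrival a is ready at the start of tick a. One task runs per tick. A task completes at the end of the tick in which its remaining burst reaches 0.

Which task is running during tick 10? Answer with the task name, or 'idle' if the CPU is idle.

t=0: queue=[D,H] q_used=0 → run D
t=1: queue=[D,H] q_used=1 → run D
t=2: queue=[D,H] q_used=2 → run D
t=3: queue=[D,H] q_used=3 → run D
t=4: queue=[H,D] q_used=0 → run H
t=5: queue=[H,D] q_used=1 → run H
t=6: queue=[H,D] q_used=2 → run H
t=7: queue=[H,D] q_used=3 → run H
t=8: queue=[D,H] q_used=0 → run D
t=9: queue=[D,H] q_used=1 → run D
t=10: queue=[D,H] q_used=2 → run D
t=11: queue=[H] q_used=0 → run H
t=12: queue=[H] q_used=1 → run H
t=13: queue=[H] q_used=2 → run H
t=14: queue=[H] q_used=3 → run H

running at tick 10 = D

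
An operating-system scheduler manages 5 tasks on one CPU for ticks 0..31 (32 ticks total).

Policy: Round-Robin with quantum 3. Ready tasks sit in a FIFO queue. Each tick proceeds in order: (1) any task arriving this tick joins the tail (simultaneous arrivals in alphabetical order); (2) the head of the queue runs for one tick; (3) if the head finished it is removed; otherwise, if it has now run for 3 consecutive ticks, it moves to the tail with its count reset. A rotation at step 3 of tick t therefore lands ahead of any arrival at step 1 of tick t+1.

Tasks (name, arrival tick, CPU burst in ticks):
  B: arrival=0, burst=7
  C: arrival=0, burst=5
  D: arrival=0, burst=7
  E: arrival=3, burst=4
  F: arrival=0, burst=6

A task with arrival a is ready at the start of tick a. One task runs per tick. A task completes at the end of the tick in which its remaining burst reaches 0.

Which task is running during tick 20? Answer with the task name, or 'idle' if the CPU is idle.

t=0: queue=[B,C,D,F] q_used=0 → run B
t=1: queue=[B,C,D,F] q_used=1 → run B
t=2: queue=[B,C,D,F] q_used=2 → run B
t=3: queue=[C,D,F,B,E] q_used=0 → run C
t=4: queue=[C,D,F,B,E] q_used=1 → run C
t=5: queue=[C,D,F,B,E] q_used=2 → run C
t=6: queue=[D,F,B,E,C] q_used=0 → run D
t=7: queue=[D,F,B,E,C] q_used=1 → run D
t=8: queue=[D,F,B,E,C] q_used=2 → run D
t=9: queue=[F,B,E,C,D] q_used=0 → run F
t=10: queue=[F,B,E,C,D] q_used=1 → run F
t=11: queue=[F,B,E,C,D] q_used=2 → run F
t=12: queue=[B,E,C,D,F] q_used=0 → run B
t=13: queue=[B,E,C,D,F] q_used=1 → run B
t=14: queue=[B,E,C,D,F] q_used=2 → run B
t=15: queue=[E,C,D,F,B] q_used=0 → run E
t=16: queue=[E,C,D,F,B] q_used=1 → run E
t=17: queue=[E,C,D,F,B] q_used=2 → run E
t=18: queue=[C,D,F,B,E] q_used=0 → run C
t=19: queue=[C,D,F,B,E] q_used=1 → run C
t=20: queue=[D,F,B,E] q_used=0 → run D
t=21: queue=[D,F,B,E] q_used=1 → run D
t=22: queue=[D,F,B,E] q_used=2 → run D
t=23: queue=[F,B,E,D] q_used=0 → run F
t=24: queue=[F,B,E,D] q_used=1 → run F
t=25: queue=[F,B,E,D] q_used=2 → run F
t=26: queue=[B,E,D] q_used=0 → run B
t=27: queue=[E,D] q_used=0 → run E
t=28: queue=[D] q_used=0 → run D
t=29: (idle)
t=30: (idle)
t=31: (idle)

running at tick 20 = D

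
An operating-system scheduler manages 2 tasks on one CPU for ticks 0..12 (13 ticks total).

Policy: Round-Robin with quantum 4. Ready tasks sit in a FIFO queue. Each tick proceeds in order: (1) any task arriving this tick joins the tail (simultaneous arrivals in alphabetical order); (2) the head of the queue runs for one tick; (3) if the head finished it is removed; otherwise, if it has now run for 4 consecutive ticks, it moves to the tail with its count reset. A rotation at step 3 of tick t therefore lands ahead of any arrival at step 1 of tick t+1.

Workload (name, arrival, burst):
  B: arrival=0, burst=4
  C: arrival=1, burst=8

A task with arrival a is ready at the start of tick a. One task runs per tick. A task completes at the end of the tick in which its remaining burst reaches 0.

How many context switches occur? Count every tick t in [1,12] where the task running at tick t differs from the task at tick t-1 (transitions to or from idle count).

context switches = 2

t=0: queue=[B] q_used=0 → run B
t=1: queue=[B,C] q_used=1 → run B
t=2: queue=[B,C] q_used=2 → run B
t=3: queue=[B,C] q_used=3 → run B
t=4: queue=[C] q_used=0 → run C
t=5: queue=[C] q_used=1 → run C
t=6: queue=[C] q_used=2 → run C
t=7: queue=[C] q_used=3 → run C
t=8: queue=[C] q_used=0 → run C
t=9: queue=[C] q_used=1 → run C
t=10: queue=[C] q_used=2 → run C
t=11: queue=[C] q_used=3 → run C
t=12: (idle)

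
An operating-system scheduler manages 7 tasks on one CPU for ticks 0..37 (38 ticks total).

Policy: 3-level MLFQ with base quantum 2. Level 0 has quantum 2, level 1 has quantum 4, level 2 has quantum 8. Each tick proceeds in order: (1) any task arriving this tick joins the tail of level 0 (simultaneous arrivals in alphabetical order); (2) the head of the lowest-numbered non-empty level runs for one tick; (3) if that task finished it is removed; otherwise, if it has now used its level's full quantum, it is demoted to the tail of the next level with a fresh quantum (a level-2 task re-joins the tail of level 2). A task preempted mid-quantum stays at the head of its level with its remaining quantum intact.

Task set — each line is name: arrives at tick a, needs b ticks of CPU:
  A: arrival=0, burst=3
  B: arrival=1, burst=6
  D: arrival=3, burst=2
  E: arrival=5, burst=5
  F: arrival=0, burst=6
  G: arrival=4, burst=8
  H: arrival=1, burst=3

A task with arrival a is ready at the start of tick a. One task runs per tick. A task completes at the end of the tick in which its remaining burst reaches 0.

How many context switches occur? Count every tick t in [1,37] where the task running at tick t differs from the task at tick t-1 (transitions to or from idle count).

context switches = 14

t=0: L0/L1/L2 = AF/-/- → run A
t=1: L0/L1/L2 = AFBH/-/- → run A
t=2: L0/L1/L2 = FBH/A/- → run F
t=3: L0/L1/L2 = FBHD/A/- → run F
t=4: L0/L1/L2 = BHDG/AF/- → run B
t=5: L0/L1/L2 = BHDGE/AF/- → run B
t=6: L0/L1/L2 = HDGE/AFB/- → run H
t=7: L0/L1/L2 = HDGE/AFB/- → run H
t=8: L0/L1/L2 = DGE/AFBH/- → run D
t=9: L0/L1/L2 = DGE/AFBH/- → run D
t=10: L0/L1/L2 = GE/AFBH/- → run G
t=11: L0/L1/L2 = GE/AFBH/- → run G
t=12: L0/L1/L2 = E/AFBHG/- → run E
t=13: L0/L1/L2 = E/AFBHG/- → run E
t=14: L0/L1/L2 = -/AFBHGE/- → run A
t=15: L0/L1/L2 = -/FBHGE/- → run F
t=16: L0/L1/L2 = -/FBHGE/- → run F
t=17: L0/L1/L2 = -/FBHGE/- → run F
t=18: L0/L1/L2 = -/FBHGE/- → run F
t=19: L0/L1/L2 = -/BHGE/- → run B
t=20: L0/L1/L2 = -/BHGE/- → run B
t=21: L0/L1/L2 = -/BHGE/- → run B
t=22: L0/L1/L2 = -/BHGE/- → run B
t=23: L0/L1/L2 = -/HGE/- → run H
t=24: L0/L1/L2 = -/GE/- → run G
t=25: L0/L1/L2 = -/GE/- → run G
t=26: L0/L1/L2 = -/GE/- → run G
t=27: L0/L1/L2 = -/GE/- → run G
t=28: L0/L1/L2 = -/E/G → run E
t=29: L0/L1/L2 = -/E/G → run E
t=30: L0/L1/L2 = -/E/G → run E
t=31: L0/L1/L2 = -/-/G → run G
t=32: L0/L1/L2 = -/-/G → run G
t=33: (idle)
t=34: (idle)
t=35: (idle)
t=36: (idle)
t=37: (idle)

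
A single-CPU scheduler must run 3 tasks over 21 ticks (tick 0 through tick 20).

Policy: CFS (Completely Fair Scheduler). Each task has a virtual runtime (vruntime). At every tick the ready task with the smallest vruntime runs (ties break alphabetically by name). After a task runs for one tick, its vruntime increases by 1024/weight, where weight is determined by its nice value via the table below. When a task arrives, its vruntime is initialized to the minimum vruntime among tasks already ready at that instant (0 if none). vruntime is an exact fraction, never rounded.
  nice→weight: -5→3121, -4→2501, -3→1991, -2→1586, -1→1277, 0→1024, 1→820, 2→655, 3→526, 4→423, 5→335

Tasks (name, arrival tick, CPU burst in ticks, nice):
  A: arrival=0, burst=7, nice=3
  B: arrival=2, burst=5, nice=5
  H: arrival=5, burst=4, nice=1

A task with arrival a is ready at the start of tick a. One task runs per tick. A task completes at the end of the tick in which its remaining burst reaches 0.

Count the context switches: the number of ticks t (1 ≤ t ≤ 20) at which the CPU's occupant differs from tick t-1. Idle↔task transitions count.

context switches = 12

t=0: vr[A=0] → run A
t=1: vr[A=512/263] → run A
t=2: vr[A=1024/263 B=1024/263] → run A
t=3: vr[A=1536/263 B=1024/263] → run B
t=4: vr[A=1536/263 B=612352/88105] → run A
t=5: vr[A=2048/263 B=612352/88105 H=612352/88105] → run B
t=6: vr[A=2048/263 B=881664/88105 H=612352/88105] → run H
t=7: vr[A=2048/263 B=881664/88105 H=29617408/3612305] → run A
t=8: vr[A=2560/263 B=881664/88105 H=29617408/3612305] → run H
t=9: vr[A=2560/263 B=881664/88105 H=34128384/3612305] → run H
t=10: vr[A=2560/263 B=881664/88105 H=7727872/722461] → run A
t=11: vr[A=3072/263 B=881664/88105 H=7727872/722461] → run B
t=12: vr[A=3072/263 B=1150976/88105 H=7727872/722461] → run H
t=13: vr[A=3072/263 B=1150976/88105] → run A
t=14: vr[B=1150976/88105] → run B
t=15: vr[B=1420288/88105] → run B
t=16: (idle)
t=17: (idle)
t=18: (idle)
t=19: (idle)
t=20: (idle)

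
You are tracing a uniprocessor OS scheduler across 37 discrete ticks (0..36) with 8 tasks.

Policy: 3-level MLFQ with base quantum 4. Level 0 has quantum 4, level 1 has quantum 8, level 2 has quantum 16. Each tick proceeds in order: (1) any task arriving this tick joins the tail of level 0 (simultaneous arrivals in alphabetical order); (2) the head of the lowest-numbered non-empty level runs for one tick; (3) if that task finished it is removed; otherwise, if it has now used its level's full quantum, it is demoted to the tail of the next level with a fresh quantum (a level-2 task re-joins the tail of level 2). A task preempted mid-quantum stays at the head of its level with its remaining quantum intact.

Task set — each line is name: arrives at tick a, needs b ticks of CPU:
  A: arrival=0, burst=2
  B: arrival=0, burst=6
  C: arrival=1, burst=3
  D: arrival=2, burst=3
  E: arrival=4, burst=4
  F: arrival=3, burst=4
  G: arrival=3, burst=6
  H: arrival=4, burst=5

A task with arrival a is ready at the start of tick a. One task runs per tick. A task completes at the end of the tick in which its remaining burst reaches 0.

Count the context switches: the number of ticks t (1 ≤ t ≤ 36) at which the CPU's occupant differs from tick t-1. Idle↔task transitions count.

context switches = 11

t=0: L0/L1/L2 = AB/-/- → run A
t=1: L0/L1/L2 = ABC/-/- → run A
t=2: L0/L1/L2 = BCD/-/- → run B
t=3: L0/L1/L2 = BCDFG/-/- → run B
t=4: L0/L1/L2 = BCDFGEH/-/- → run B
t=5: L0/L1/L2 = BCDFGEH/-/- → run B
t=6: L0/L1/L2 = CDFGEH/B/- → run C
t=7: L0/L1/L2 = CDFGEH/B/- → run C
t=8: L0/L1/L2 = CDFGEH/B/- → run C
t=9: L0/L1/L2 = DFGEH/B/- → run D
t=10: L0/L1/L2 = DFGEH/B/- → run D
t=11: L0/L1/L2 = DFGEH/B/- → run D
t=12: L0/L1/L2 = FGEH/B/- → run F
t=13: L0/L1/L2 = FGEH/B/- → run F
t=14: L0/L1/L2 = FGEH/B/- → run F
t=15: L0/L1/L2 = FGEH/B/- → run F
t=16: L0/L1/L2 = GEH/B/- → run G
t=17: L0/L1/L2 = GEH/B/- → run G
t=18: L0/L1/L2 = GEH/B/- → run G
t=19: L0/L1/L2 = GEH/B/- → run G
t=20: L0/L1/L2 = EH/BG/- → run E
t=21: L0/L1/L2 = EH/BG/- → run E
t=22: L0/L1/L2 = EH/BG/- → run E
t=23: L0/L1/L2 = EH/BG/- → run E
t=24: L0/L1/L2 = H/BG/- → run H
t=25: L0/L1/L2 = H/BG/- → run H
t=26: L0/L1/L2 = H/BG/- → run H
t=27: L0/L1/L2 = H/BG/- → run H
t=28: L0/L1/L2 = -/BGH/- → run B
t=29: L0/L1/L2 = -/BGH/- → run B
t=30: L0/L1/L2 = -/GH/- → run G
t=31: L0/L1/L2 = -/GH/- → run G
t=32: L0/L1/L2 = -/H/- → run H
t=33: (idle)
t=34: (idle)
t=35: (idle)
t=36: (idle)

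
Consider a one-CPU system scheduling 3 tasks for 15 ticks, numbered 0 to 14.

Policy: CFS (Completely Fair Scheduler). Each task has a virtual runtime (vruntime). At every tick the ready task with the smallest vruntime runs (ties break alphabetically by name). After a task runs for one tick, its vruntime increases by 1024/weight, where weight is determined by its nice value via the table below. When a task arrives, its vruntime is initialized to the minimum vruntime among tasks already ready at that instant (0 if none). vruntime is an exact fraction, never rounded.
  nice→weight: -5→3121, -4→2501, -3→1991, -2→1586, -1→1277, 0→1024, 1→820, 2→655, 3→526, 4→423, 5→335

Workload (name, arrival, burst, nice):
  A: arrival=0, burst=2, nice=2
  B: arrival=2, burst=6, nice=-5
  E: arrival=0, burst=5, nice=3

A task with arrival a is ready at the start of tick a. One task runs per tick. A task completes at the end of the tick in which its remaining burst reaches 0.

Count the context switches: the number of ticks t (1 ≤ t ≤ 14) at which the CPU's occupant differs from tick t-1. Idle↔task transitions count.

context switches = 7

t=0: vr[A=0 E=0] → run A
t=1: vr[A=1024/655 E=0] → run E
t=2: vr[A=1024/655 B=1024/655 E=512/263] → run A
t=3: vr[B=1024/655 E=512/263] → run B
t=4: vr[B=3866624/2044255 E=512/263] → run B
t=5: vr[B=4537344/2044255 E=512/263] → run E
t=6: vr[B=4537344/2044255 E=1024/263] → run B
t=7: vr[B=5208064/2044255 E=1024/263] → run B
t=8: vr[B=5878784/2044255 E=1024/263] → run B
t=9: vr[B=6549504/2044255 E=1024/263] → run B
t=10: vr[E=1024/263] → run E
t=11: vr[E=1536/263] → run E
t=12: vr[E=2048/263] → run E
t=13: (idle)
t=14: (idle)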